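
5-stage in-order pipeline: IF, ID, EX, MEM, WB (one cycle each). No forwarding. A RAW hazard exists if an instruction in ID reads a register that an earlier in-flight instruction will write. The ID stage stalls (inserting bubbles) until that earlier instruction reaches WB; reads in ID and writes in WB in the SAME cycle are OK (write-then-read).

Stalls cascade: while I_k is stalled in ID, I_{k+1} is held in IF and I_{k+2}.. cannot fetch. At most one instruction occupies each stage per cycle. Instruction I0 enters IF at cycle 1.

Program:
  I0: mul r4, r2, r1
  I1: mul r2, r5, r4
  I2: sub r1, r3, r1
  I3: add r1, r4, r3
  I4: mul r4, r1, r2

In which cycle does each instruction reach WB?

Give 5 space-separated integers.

Answer: 5 8 9 10 13

Derivation:
I0 mul r4 <- r2,r1: IF@1 ID@2 stall=0 (-) EX@3 MEM@4 WB@5
I1 mul r2 <- r5,r4: IF@2 ID@3 stall=2 (RAW on I0.r4 (WB@5)) EX@6 MEM@7 WB@8
I2 sub r1 <- r3,r1: IF@3 ID@6 stall=0 (-) EX@7 MEM@8 WB@9
I3 add r1 <- r4,r3: IF@6 ID@7 stall=0 (-) EX@8 MEM@9 WB@10
I4 mul r4 <- r1,r2: IF@7 ID@8 stall=2 (RAW on I3.r1 (WB@10)) EX@11 MEM@12 WB@13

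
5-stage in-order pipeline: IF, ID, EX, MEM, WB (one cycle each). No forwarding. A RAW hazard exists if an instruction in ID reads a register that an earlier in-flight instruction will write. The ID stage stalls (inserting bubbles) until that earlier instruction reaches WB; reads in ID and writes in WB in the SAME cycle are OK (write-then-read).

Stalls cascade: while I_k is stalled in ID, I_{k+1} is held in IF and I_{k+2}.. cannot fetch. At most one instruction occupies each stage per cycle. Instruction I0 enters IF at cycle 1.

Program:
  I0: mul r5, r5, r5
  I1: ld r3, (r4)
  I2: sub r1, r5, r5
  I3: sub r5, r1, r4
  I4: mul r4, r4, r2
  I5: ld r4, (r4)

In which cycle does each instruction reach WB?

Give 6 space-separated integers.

Answer: 5 6 8 11 12 15

Derivation:
I0 mul r5 <- r5,r5: IF@1 ID@2 stall=0 (-) EX@3 MEM@4 WB@5
I1 ld r3 <- r4: IF@2 ID@3 stall=0 (-) EX@4 MEM@5 WB@6
I2 sub r1 <- r5,r5: IF@3 ID@4 stall=1 (RAW on I0.r5 (WB@5)) EX@6 MEM@7 WB@8
I3 sub r5 <- r1,r4: IF@4 ID@6 stall=2 (RAW on I2.r1 (WB@8)) EX@9 MEM@10 WB@11
I4 mul r4 <- r4,r2: IF@6 ID@9 stall=0 (-) EX@10 MEM@11 WB@12
I5 ld r4 <- r4: IF@9 ID@10 stall=2 (RAW on I4.r4 (WB@12)) EX@13 MEM@14 WB@15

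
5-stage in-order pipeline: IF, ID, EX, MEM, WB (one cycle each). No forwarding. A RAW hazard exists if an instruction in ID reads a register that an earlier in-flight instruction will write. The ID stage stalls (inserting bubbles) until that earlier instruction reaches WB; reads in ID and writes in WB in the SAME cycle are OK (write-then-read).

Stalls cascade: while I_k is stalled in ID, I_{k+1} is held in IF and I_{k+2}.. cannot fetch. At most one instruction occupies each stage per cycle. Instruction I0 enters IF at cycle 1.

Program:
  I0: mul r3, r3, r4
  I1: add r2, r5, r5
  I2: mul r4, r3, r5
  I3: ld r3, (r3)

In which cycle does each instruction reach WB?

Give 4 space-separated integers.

Answer: 5 6 8 9

Derivation:
I0 mul r3 <- r3,r4: IF@1 ID@2 stall=0 (-) EX@3 MEM@4 WB@5
I1 add r2 <- r5,r5: IF@2 ID@3 stall=0 (-) EX@4 MEM@5 WB@6
I2 mul r4 <- r3,r5: IF@3 ID@4 stall=1 (RAW on I0.r3 (WB@5)) EX@6 MEM@7 WB@8
I3 ld r3 <- r3: IF@4 ID@6 stall=0 (-) EX@7 MEM@8 WB@9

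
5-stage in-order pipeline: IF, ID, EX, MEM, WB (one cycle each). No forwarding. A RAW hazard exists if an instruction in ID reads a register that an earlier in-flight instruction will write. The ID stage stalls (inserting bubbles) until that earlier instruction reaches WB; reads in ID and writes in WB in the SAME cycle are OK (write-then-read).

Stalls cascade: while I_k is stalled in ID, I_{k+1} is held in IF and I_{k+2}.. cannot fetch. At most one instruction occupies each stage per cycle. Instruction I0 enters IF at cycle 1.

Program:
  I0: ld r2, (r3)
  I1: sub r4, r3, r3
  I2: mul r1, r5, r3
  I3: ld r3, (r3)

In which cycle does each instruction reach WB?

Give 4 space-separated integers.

Answer: 5 6 7 8

Derivation:
I0 ld r2 <- r3: IF@1 ID@2 stall=0 (-) EX@3 MEM@4 WB@5
I1 sub r4 <- r3,r3: IF@2 ID@3 stall=0 (-) EX@4 MEM@5 WB@6
I2 mul r1 <- r5,r3: IF@3 ID@4 stall=0 (-) EX@5 MEM@6 WB@7
I3 ld r3 <- r3: IF@4 ID@5 stall=0 (-) EX@6 MEM@7 WB@8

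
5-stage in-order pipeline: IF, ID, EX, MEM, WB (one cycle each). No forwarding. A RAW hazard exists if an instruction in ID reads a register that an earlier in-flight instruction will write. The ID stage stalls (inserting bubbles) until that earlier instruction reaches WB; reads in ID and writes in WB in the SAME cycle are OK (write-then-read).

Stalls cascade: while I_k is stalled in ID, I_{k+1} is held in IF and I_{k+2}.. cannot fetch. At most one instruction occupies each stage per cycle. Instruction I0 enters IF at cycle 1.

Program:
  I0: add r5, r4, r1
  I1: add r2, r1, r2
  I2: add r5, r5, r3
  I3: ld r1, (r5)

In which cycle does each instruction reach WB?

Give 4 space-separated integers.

Answer: 5 6 8 11

Derivation:
I0 add r5 <- r4,r1: IF@1 ID@2 stall=0 (-) EX@3 MEM@4 WB@5
I1 add r2 <- r1,r2: IF@2 ID@3 stall=0 (-) EX@4 MEM@5 WB@6
I2 add r5 <- r5,r3: IF@3 ID@4 stall=1 (RAW on I0.r5 (WB@5)) EX@6 MEM@7 WB@8
I3 ld r1 <- r5: IF@4 ID@6 stall=2 (RAW on I2.r5 (WB@8)) EX@9 MEM@10 WB@11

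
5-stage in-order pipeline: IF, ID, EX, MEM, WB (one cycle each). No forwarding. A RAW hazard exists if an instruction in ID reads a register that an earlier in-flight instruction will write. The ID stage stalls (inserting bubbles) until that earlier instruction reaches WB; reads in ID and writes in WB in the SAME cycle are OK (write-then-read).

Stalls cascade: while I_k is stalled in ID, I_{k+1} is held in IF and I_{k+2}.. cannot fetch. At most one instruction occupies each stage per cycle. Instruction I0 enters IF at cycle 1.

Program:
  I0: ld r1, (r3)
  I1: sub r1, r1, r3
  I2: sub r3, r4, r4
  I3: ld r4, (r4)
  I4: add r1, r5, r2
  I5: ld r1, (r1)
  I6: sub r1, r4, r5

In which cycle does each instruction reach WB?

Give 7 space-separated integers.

Answer: 5 8 9 10 11 14 15

Derivation:
I0 ld r1 <- r3: IF@1 ID@2 stall=0 (-) EX@3 MEM@4 WB@5
I1 sub r1 <- r1,r3: IF@2 ID@3 stall=2 (RAW on I0.r1 (WB@5)) EX@6 MEM@7 WB@8
I2 sub r3 <- r4,r4: IF@3 ID@6 stall=0 (-) EX@7 MEM@8 WB@9
I3 ld r4 <- r4: IF@6 ID@7 stall=0 (-) EX@8 MEM@9 WB@10
I4 add r1 <- r5,r2: IF@7 ID@8 stall=0 (-) EX@9 MEM@10 WB@11
I5 ld r1 <- r1: IF@8 ID@9 stall=2 (RAW on I4.r1 (WB@11)) EX@12 MEM@13 WB@14
I6 sub r1 <- r4,r5: IF@9 ID@12 stall=0 (-) EX@13 MEM@14 WB@15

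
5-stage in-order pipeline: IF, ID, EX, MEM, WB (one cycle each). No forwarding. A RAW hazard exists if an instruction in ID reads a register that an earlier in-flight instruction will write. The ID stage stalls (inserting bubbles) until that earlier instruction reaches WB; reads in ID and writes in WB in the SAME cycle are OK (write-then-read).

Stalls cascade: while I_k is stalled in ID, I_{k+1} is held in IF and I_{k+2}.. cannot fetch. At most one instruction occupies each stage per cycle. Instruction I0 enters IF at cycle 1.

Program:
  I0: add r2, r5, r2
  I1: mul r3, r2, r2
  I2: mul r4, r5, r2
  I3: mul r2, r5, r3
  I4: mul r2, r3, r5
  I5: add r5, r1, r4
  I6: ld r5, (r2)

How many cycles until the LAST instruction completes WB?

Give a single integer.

I0 add r2 <- r5,r2: IF@1 ID@2 stall=0 (-) EX@3 MEM@4 WB@5
I1 mul r3 <- r2,r2: IF@2 ID@3 stall=2 (RAW on I0.r2 (WB@5)) EX@6 MEM@7 WB@8
I2 mul r4 <- r5,r2: IF@3 ID@6 stall=0 (-) EX@7 MEM@8 WB@9
I3 mul r2 <- r5,r3: IF@6 ID@7 stall=1 (RAW on I1.r3 (WB@8)) EX@9 MEM@10 WB@11
I4 mul r2 <- r3,r5: IF@7 ID@9 stall=0 (-) EX@10 MEM@11 WB@12
I5 add r5 <- r1,r4: IF@9 ID@10 stall=0 (-) EX@11 MEM@12 WB@13
I6 ld r5 <- r2: IF@10 ID@11 stall=1 (RAW on I4.r2 (WB@12)) EX@13 MEM@14 WB@15

Answer: 15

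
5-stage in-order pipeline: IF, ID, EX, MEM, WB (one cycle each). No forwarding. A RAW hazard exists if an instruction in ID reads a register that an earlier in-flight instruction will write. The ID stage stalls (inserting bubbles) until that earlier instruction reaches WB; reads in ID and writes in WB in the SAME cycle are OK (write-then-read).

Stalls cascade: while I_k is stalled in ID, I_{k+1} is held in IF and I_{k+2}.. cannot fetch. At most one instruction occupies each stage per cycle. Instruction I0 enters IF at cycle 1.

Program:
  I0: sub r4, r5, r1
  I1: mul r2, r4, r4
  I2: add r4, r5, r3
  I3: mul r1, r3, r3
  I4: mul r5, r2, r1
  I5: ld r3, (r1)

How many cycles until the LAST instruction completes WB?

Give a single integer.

Answer: 14

Derivation:
I0 sub r4 <- r5,r1: IF@1 ID@2 stall=0 (-) EX@3 MEM@4 WB@5
I1 mul r2 <- r4,r4: IF@2 ID@3 stall=2 (RAW on I0.r4 (WB@5)) EX@6 MEM@7 WB@8
I2 add r4 <- r5,r3: IF@3 ID@6 stall=0 (-) EX@7 MEM@8 WB@9
I3 mul r1 <- r3,r3: IF@6 ID@7 stall=0 (-) EX@8 MEM@9 WB@10
I4 mul r5 <- r2,r1: IF@7 ID@8 stall=2 (RAW on I3.r1 (WB@10)) EX@11 MEM@12 WB@13
I5 ld r3 <- r1: IF@8 ID@11 stall=0 (-) EX@12 MEM@13 WB@14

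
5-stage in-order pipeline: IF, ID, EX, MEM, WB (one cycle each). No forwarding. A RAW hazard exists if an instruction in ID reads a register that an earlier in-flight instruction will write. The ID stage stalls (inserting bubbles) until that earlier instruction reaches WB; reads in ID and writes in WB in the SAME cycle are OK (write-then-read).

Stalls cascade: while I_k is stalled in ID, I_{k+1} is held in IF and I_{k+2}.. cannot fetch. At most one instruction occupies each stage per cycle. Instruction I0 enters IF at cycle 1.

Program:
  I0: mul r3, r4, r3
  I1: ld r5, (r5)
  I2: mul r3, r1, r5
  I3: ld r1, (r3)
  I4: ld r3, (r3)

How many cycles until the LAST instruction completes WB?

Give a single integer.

Answer: 13

Derivation:
I0 mul r3 <- r4,r3: IF@1 ID@2 stall=0 (-) EX@3 MEM@4 WB@5
I1 ld r5 <- r5: IF@2 ID@3 stall=0 (-) EX@4 MEM@5 WB@6
I2 mul r3 <- r1,r5: IF@3 ID@4 stall=2 (RAW on I1.r5 (WB@6)) EX@7 MEM@8 WB@9
I3 ld r1 <- r3: IF@4 ID@7 stall=2 (RAW on I2.r3 (WB@9)) EX@10 MEM@11 WB@12
I4 ld r3 <- r3: IF@7 ID@10 stall=0 (-) EX@11 MEM@12 WB@13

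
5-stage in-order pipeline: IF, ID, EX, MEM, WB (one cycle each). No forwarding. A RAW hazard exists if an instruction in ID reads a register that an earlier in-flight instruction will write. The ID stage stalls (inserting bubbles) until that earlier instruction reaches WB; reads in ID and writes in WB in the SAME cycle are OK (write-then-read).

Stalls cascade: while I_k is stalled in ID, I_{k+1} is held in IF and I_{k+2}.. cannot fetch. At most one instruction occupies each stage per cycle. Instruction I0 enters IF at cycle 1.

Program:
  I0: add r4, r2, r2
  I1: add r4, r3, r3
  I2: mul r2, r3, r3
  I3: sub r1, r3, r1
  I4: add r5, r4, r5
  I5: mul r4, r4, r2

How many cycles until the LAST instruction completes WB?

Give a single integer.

Answer: 10

Derivation:
I0 add r4 <- r2,r2: IF@1 ID@2 stall=0 (-) EX@3 MEM@4 WB@5
I1 add r4 <- r3,r3: IF@2 ID@3 stall=0 (-) EX@4 MEM@5 WB@6
I2 mul r2 <- r3,r3: IF@3 ID@4 stall=0 (-) EX@5 MEM@6 WB@7
I3 sub r1 <- r3,r1: IF@4 ID@5 stall=0 (-) EX@6 MEM@7 WB@8
I4 add r5 <- r4,r5: IF@5 ID@6 stall=0 (-) EX@7 MEM@8 WB@9
I5 mul r4 <- r4,r2: IF@6 ID@7 stall=0 (-) EX@8 MEM@9 WB@10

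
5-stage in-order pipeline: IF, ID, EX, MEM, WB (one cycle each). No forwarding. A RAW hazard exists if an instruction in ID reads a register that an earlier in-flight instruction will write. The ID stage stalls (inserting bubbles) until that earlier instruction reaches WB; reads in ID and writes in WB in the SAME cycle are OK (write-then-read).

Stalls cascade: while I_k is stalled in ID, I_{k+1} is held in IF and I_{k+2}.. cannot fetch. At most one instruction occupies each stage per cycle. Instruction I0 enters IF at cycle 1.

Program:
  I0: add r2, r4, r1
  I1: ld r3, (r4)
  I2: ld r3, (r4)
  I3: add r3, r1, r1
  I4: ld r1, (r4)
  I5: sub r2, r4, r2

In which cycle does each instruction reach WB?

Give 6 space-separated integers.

Answer: 5 6 7 8 9 10

Derivation:
I0 add r2 <- r4,r1: IF@1 ID@2 stall=0 (-) EX@3 MEM@4 WB@5
I1 ld r3 <- r4: IF@2 ID@3 stall=0 (-) EX@4 MEM@5 WB@6
I2 ld r3 <- r4: IF@3 ID@4 stall=0 (-) EX@5 MEM@6 WB@7
I3 add r3 <- r1,r1: IF@4 ID@5 stall=0 (-) EX@6 MEM@7 WB@8
I4 ld r1 <- r4: IF@5 ID@6 stall=0 (-) EX@7 MEM@8 WB@9
I5 sub r2 <- r4,r2: IF@6 ID@7 stall=0 (-) EX@8 MEM@9 WB@10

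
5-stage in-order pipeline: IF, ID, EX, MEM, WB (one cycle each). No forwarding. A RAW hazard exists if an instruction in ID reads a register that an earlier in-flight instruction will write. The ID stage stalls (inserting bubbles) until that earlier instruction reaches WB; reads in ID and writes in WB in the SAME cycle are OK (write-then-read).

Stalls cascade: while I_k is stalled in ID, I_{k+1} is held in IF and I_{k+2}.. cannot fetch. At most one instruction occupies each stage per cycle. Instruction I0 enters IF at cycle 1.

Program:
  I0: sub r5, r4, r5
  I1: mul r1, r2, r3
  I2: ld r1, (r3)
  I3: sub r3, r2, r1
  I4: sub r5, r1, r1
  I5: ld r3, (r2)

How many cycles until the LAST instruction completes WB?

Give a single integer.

Answer: 12

Derivation:
I0 sub r5 <- r4,r5: IF@1 ID@2 stall=0 (-) EX@3 MEM@4 WB@5
I1 mul r1 <- r2,r3: IF@2 ID@3 stall=0 (-) EX@4 MEM@5 WB@6
I2 ld r1 <- r3: IF@3 ID@4 stall=0 (-) EX@5 MEM@6 WB@7
I3 sub r3 <- r2,r1: IF@4 ID@5 stall=2 (RAW on I2.r1 (WB@7)) EX@8 MEM@9 WB@10
I4 sub r5 <- r1,r1: IF@5 ID@8 stall=0 (-) EX@9 MEM@10 WB@11
I5 ld r3 <- r2: IF@8 ID@9 stall=0 (-) EX@10 MEM@11 WB@12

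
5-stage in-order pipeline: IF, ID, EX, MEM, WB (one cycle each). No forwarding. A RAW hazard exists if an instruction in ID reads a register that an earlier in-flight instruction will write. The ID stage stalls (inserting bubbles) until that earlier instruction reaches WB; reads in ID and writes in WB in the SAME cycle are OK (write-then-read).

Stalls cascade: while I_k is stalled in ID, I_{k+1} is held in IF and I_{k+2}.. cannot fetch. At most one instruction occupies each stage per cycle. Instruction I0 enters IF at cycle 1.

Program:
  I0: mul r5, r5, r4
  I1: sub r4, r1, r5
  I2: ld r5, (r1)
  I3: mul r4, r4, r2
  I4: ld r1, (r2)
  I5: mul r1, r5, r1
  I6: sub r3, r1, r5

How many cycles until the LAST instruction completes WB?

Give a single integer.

Answer: 18

Derivation:
I0 mul r5 <- r5,r4: IF@1 ID@2 stall=0 (-) EX@3 MEM@4 WB@5
I1 sub r4 <- r1,r5: IF@2 ID@3 stall=2 (RAW on I0.r5 (WB@5)) EX@6 MEM@7 WB@8
I2 ld r5 <- r1: IF@3 ID@6 stall=0 (-) EX@7 MEM@8 WB@9
I3 mul r4 <- r4,r2: IF@6 ID@7 stall=1 (RAW on I1.r4 (WB@8)) EX@9 MEM@10 WB@11
I4 ld r1 <- r2: IF@7 ID@9 stall=0 (-) EX@10 MEM@11 WB@12
I5 mul r1 <- r5,r1: IF@9 ID@10 stall=2 (RAW on I4.r1 (WB@12)) EX@13 MEM@14 WB@15
I6 sub r3 <- r1,r5: IF@10 ID@13 stall=2 (RAW on I5.r1 (WB@15)) EX@16 MEM@17 WB@18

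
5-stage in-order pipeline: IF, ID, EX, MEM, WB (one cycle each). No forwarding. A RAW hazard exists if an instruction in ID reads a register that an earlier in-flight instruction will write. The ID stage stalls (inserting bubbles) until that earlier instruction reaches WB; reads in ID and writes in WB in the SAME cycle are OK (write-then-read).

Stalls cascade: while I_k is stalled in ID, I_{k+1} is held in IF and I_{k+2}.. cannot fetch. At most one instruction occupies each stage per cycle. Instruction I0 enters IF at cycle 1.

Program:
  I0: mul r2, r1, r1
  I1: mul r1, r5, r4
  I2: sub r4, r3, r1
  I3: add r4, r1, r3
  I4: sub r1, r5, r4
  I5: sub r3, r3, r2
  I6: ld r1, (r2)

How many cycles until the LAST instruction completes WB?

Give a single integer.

I0 mul r2 <- r1,r1: IF@1 ID@2 stall=0 (-) EX@3 MEM@4 WB@5
I1 mul r1 <- r5,r4: IF@2 ID@3 stall=0 (-) EX@4 MEM@5 WB@6
I2 sub r4 <- r3,r1: IF@3 ID@4 stall=2 (RAW on I1.r1 (WB@6)) EX@7 MEM@8 WB@9
I3 add r4 <- r1,r3: IF@4 ID@7 stall=0 (-) EX@8 MEM@9 WB@10
I4 sub r1 <- r5,r4: IF@7 ID@8 stall=2 (RAW on I3.r4 (WB@10)) EX@11 MEM@12 WB@13
I5 sub r3 <- r3,r2: IF@8 ID@11 stall=0 (-) EX@12 MEM@13 WB@14
I6 ld r1 <- r2: IF@11 ID@12 stall=0 (-) EX@13 MEM@14 WB@15

Answer: 15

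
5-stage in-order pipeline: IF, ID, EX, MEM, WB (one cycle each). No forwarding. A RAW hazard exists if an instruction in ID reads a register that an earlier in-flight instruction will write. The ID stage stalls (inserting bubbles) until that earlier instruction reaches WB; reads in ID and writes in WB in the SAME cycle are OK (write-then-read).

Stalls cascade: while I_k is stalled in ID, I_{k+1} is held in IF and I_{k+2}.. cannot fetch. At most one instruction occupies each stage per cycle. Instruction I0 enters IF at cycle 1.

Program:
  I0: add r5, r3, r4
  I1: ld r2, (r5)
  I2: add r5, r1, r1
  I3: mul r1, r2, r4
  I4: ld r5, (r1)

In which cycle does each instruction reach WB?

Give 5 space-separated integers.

I0 add r5 <- r3,r4: IF@1 ID@2 stall=0 (-) EX@3 MEM@4 WB@5
I1 ld r2 <- r5: IF@2 ID@3 stall=2 (RAW on I0.r5 (WB@5)) EX@6 MEM@7 WB@8
I2 add r5 <- r1,r1: IF@3 ID@6 stall=0 (-) EX@7 MEM@8 WB@9
I3 mul r1 <- r2,r4: IF@6 ID@7 stall=1 (RAW on I1.r2 (WB@8)) EX@9 MEM@10 WB@11
I4 ld r5 <- r1: IF@7 ID@9 stall=2 (RAW on I3.r1 (WB@11)) EX@12 MEM@13 WB@14

Answer: 5 8 9 11 14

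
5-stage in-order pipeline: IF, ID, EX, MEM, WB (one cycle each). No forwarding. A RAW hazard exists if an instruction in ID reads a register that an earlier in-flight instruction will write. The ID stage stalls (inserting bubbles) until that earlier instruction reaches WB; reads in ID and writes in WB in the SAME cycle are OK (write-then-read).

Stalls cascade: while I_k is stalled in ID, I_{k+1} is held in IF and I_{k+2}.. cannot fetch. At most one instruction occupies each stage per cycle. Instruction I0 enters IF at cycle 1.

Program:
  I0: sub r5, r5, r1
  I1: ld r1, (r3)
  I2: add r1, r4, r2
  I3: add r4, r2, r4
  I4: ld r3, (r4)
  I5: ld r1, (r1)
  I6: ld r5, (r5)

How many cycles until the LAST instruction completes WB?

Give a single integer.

Answer: 13

Derivation:
I0 sub r5 <- r5,r1: IF@1 ID@2 stall=0 (-) EX@3 MEM@4 WB@5
I1 ld r1 <- r3: IF@2 ID@3 stall=0 (-) EX@4 MEM@5 WB@6
I2 add r1 <- r4,r2: IF@3 ID@4 stall=0 (-) EX@5 MEM@6 WB@7
I3 add r4 <- r2,r4: IF@4 ID@5 stall=0 (-) EX@6 MEM@7 WB@8
I4 ld r3 <- r4: IF@5 ID@6 stall=2 (RAW on I3.r4 (WB@8)) EX@9 MEM@10 WB@11
I5 ld r1 <- r1: IF@6 ID@9 stall=0 (-) EX@10 MEM@11 WB@12
I6 ld r5 <- r5: IF@9 ID@10 stall=0 (-) EX@11 MEM@12 WB@13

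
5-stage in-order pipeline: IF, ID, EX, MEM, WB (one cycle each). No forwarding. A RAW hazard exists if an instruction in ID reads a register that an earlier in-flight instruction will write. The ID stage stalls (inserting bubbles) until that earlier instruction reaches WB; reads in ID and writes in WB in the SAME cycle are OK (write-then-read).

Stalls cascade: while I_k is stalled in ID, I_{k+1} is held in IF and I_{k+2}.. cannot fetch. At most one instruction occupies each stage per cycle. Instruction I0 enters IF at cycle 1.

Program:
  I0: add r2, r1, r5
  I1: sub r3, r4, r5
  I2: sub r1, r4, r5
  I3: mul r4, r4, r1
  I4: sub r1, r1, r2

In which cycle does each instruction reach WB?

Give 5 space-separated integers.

Answer: 5 6 7 10 11

Derivation:
I0 add r2 <- r1,r5: IF@1 ID@2 stall=0 (-) EX@3 MEM@4 WB@5
I1 sub r3 <- r4,r5: IF@2 ID@3 stall=0 (-) EX@4 MEM@5 WB@6
I2 sub r1 <- r4,r5: IF@3 ID@4 stall=0 (-) EX@5 MEM@6 WB@7
I3 mul r4 <- r4,r1: IF@4 ID@5 stall=2 (RAW on I2.r1 (WB@7)) EX@8 MEM@9 WB@10
I4 sub r1 <- r1,r2: IF@5 ID@8 stall=0 (-) EX@9 MEM@10 WB@11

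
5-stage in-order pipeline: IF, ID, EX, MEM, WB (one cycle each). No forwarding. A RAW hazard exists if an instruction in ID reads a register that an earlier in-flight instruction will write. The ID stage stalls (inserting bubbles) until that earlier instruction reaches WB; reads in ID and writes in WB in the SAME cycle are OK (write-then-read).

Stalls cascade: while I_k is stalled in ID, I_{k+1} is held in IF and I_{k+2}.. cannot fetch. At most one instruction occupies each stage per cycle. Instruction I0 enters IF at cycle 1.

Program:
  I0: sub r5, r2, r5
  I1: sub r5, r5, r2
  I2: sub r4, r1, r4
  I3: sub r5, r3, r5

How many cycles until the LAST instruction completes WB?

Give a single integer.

I0 sub r5 <- r2,r5: IF@1 ID@2 stall=0 (-) EX@3 MEM@4 WB@5
I1 sub r5 <- r5,r2: IF@2 ID@3 stall=2 (RAW on I0.r5 (WB@5)) EX@6 MEM@7 WB@8
I2 sub r4 <- r1,r4: IF@3 ID@6 stall=0 (-) EX@7 MEM@8 WB@9
I3 sub r5 <- r3,r5: IF@6 ID@7 stall=1 (RAW on I1.r5 (WB@8)) EX@9 MEM@10 WB@11

Answer: 11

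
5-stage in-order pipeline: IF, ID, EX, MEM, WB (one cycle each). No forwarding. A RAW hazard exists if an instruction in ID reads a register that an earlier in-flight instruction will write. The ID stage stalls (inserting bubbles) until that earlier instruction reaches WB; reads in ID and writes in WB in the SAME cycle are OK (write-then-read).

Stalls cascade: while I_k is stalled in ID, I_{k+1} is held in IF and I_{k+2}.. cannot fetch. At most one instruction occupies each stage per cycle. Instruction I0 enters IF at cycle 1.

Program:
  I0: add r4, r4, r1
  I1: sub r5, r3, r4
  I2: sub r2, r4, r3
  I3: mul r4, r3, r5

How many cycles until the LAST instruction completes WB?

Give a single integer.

I0 add r4 <- r4,r1: IF@1 ID@2 stall=0 (-) EX@3 MEM@4 WB@5
I1 sub r5 <- r3,r4: IF@2 ID@3 stall=2 (RAW on I0.r4 (WB@5)) EX@6 MEM@7 WB@8
I2 sub r2 <- r4,r3: IF@3 ID@6 stall=0 (-) EX@7 MEM@8 WB@9
I3 mul r4 <- r3,r5: IF@6 ID@7 stall=1 (RAW on I1.r5 (WB@8)) EX@9 MEM@10 WB@11

Answer: 11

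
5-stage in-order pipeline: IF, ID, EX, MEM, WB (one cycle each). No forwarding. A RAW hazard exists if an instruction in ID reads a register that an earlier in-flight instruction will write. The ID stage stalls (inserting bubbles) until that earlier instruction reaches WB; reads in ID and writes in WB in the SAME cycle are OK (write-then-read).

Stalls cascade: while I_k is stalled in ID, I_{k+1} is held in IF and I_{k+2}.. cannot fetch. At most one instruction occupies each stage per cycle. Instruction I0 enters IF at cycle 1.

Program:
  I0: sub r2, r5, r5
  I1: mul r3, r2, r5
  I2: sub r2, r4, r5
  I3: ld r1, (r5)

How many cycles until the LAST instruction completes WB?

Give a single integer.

Answer: 10

Derivation:
I0 sub r2 <- r5,r5: IF@1 ID@2 stall=0 (-) EX@3 MEM@4 WB@5
I1 mul r3 <- r2,r5: IF@2 ID@3 stall=2 (RAW on I0.r2 (WB@5)) EX@6 MEM@7 WB@8
I2 sub r2 <- r4,r5: IF@3 ID@6 stall=0 (-) EX@7 MEM@8 WB@9
I3 ld r1 <- r5: IF@6 ID@7 stall=0 (-) EX@8 MEM@9 WB@10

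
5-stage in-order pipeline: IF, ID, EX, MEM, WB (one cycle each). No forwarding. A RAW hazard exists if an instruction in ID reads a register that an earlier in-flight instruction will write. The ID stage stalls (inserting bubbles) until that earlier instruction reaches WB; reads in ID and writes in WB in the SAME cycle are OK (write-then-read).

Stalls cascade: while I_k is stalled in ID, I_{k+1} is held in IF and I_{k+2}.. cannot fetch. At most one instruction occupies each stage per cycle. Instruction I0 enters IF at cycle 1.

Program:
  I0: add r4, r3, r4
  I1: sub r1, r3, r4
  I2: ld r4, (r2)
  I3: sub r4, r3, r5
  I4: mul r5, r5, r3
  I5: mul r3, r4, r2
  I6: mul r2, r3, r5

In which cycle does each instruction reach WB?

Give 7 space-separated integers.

I0 add r4 <- r3,r4: IF@1 ID@2 stall=0 (-) EX@3 MEM@4 WB@5
I1 sub r1 <- r3,r4: IF@2 ID@3 stall=2 (RAW on I0.r4 (WB@5)) EX@6 MEM@7 WB@8
I2 ld r4 <- r2: IF@3 ID@6 stall=0 (-) EX@7 MEM@8 WB@9
I3 sub r4 <- r3,r5: IF@6 ID@7 stall=0 (-) EX@8 MEM@9 WB@10
I4 mul r5 <- r5,r3: IF@7 ID@8 stall=0 (-) EX@9 MEM@10 WB@11
I5 mul r3 <- r4,r2: IF@8 ID@9 stall=1 (RAW on I3.r4 (WB@10)) EX@11 MEM@12 WB@13
I6 mul r2 <- r3,r5: IF@9 ID@11 stall=2 (RAW on I5.r3 (WB@13)) EX@14 MEM@15 WB@16

Answer: 5 8 9 10 11 13 16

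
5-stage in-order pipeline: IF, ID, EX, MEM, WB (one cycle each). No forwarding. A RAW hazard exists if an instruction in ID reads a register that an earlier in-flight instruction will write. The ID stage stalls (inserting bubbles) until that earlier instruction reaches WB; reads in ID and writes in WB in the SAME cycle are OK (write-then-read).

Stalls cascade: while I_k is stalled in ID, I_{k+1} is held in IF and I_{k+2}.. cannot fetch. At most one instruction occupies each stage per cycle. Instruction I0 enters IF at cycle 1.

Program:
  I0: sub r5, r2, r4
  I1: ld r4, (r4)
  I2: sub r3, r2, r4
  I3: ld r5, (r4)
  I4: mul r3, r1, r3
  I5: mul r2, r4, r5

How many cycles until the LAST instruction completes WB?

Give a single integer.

Answer: 13

Derivation:
I0 sub r5 <- r2,r4: IF@1 ID@2 stall=0 (-) EX@3 MEM@4 WB@5
I1 ld r4 <- r4: IF@2 ID@3 stall=0 (-) EX@4 MEM@5 WB@6
I2 sub r3 <- r2,r4: IF@3 ID@4 stall=2 (RAW on I1.r4 (WB@6)) EX@7 MEM@8 WB@9
I3 ld r5 <- r4: IF@4 ID@7 stall=0 (-) EX@8 MEM@9 WB@10
I4 mul r3 <- r1,r3: IF@7 ID@8 stall=1 (RAW on I2.r3 (WB@9)) EX@10 MEM@11 WB@12
I5 mul r2 <- r4,r5: IF@8 ID@10 stall=0 (-) EX@11 MEM@12 WB@13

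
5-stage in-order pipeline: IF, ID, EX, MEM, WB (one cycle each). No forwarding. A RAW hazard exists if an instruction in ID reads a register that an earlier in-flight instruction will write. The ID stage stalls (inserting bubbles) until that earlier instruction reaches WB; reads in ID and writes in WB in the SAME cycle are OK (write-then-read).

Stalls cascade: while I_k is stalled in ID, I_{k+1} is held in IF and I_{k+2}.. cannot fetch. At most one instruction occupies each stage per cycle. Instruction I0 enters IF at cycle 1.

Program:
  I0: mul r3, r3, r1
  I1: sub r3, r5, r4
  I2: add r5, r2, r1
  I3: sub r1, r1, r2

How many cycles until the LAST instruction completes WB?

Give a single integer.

Answer: 8

Derivation:
I0 mul r3 <- r3,r1: IF@1 ID@2 stall=0 (-) EX@3 MEM@4 WB@5
I1 sub r3 <- r5,r4: IF@2 ID@3 stall=0 (-) EX@4 MEM@5 WB@6
I2 add r5 <- r2,r1: IF@3 ID@4 stall=0 (-) EX@5 MEM@6 WB@7
I3 sub r1 <- r1,r2: IF@4 ID@5 stall=0 (-) EX@6 MEM@7 WB@8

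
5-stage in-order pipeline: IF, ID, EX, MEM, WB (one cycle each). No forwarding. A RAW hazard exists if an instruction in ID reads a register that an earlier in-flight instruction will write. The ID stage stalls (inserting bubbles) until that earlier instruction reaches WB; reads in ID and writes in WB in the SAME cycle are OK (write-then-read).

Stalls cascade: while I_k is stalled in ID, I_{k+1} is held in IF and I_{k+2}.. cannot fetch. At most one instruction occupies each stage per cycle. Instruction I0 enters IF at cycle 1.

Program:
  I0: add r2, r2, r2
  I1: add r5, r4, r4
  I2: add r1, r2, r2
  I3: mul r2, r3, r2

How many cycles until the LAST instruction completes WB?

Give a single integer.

I0 add r2 <- r2,r2: IF@1 ID@2 stall=0 (-) EX@3 MEM@4 WB@5
I1 add r5 <- r4,r4: IF@2 ID@3 stall=0 (-) EX@4 MEM@5 WB@6
I2 add r1 <- r2,r2: IF@3 ID@4 stall=1 (RAW on I0.r2 (WB@5)) EX@6 MEM@7 WB@8
I3 mul r2 <- r3,r2: IF@4 ID@6 stall=0 (-) EX@7 MEM@8 WB@9

Answer: 9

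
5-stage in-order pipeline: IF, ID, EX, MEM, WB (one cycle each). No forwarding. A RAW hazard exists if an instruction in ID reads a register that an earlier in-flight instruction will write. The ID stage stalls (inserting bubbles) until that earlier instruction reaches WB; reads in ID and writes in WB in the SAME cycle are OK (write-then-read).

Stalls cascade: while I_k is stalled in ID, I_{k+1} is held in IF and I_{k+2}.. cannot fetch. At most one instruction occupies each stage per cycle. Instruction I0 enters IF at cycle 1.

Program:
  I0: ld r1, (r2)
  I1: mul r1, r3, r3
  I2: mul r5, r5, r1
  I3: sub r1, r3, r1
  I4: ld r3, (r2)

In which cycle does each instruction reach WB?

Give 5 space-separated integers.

I0 ld r1 <- r2: IF@1 ID@2 stall=0 (-) EX@3 MEM@4 WB@5
I1 mul r1 <- r3,r3: IF@2 ID@3 stall=0 (-) EX@4 MEM@5 WB@6
I2 mul r5 <- r5,r1: IF@3 ID@4 stall=2 (RAW on I1.r1 (WB@6)) EX@7 MEM@8 WB@9
I3 sub r1 <- r3,r1: IF@4 ID@7 stall=0 (-) EX@8 MEM@9 WB@10
I4 ld r3 <- r2: IF@7 ID@8 stall=0 (-) EX@9 MEM@10 WB@11

Answer: 5 6 9 10 11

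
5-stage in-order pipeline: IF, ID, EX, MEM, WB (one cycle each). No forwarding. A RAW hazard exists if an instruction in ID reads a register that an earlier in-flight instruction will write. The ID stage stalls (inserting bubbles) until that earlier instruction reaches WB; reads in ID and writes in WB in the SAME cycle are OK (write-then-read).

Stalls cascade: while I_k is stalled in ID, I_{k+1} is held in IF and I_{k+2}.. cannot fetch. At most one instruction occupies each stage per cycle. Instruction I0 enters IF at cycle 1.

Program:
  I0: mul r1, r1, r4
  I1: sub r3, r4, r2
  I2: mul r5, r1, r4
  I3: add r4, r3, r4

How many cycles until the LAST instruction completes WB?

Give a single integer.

Answer: 9

Derivation:
I0 mul r1 <- r1,r4: IF@1 ID@2 stall=0 (-) EX@3 MEM@4 WB@5
I1 sub r3 <- r4,r2: IF@2 ID@3 stall=0 (-) EX@4 MEM@5 WB@6
I2 mul r5 <- r1,r4: IF@3 ID@4 stall=1 (RAW on I0.r1 (WB@5)) EX@6 MEM@7 WB@8
I3 add r4 <- r3,r4: IF@4 ID@6 stall=0 (-) EX@7 MEM@8 WB@9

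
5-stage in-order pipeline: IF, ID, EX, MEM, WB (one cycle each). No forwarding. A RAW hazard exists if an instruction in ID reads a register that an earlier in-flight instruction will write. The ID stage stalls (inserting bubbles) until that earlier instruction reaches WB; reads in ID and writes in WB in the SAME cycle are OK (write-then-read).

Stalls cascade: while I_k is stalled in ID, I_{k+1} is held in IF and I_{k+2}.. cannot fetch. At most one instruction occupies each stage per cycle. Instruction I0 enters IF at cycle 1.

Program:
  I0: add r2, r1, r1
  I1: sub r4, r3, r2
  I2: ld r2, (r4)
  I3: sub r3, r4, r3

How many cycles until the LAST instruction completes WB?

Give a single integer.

I0 add r2 <- r1,r1: IF@1 ID@2 stall=0 (-) EX@3 MEM@4 WB@5
I1 sub r4 <- r3,r2: IF@2 ID@3 stall=2 (RAW on I0.r2 (WB@5)) EX@6 MEM@7 WB@8
I2 ld r2 <- r4: IF@3 ID@6 stall=2 (RAW on I1.r4 (WB@8)) EX@9 MEM@10 WB@11
I3 sub r3 <- r4,r3: IF@6 ID@9 stall=0 (-) EX@10 MEM@11 WB@12

Answer: 12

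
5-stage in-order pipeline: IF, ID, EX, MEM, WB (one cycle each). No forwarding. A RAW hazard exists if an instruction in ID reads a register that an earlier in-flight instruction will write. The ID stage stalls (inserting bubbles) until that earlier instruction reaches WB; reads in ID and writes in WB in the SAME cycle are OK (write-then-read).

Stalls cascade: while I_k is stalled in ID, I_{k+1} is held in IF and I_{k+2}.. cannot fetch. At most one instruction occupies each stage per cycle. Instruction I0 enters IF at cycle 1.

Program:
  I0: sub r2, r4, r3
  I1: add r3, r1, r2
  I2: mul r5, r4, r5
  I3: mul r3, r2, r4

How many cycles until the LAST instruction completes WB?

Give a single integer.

Answer: 10

Derivation:
I0 sub r2 <- r4,r3: IF@1 ID@2 stall=0 (-) EX@3 MEM@4 WB@5
I1 add r3 <- r1,r2: IF@2 ID@3 stall=2 (RAW on I0.r2 (WB@5)) EX@6 MEM@7 WB@8
I2 mul r5 <- r4,r5: IF@3 ID@6 stall=0 (-) EX@7 MEM@8 WB@9
I3 mul r3 <- r2,r4: IF@6 ID@7 stall=0 (-) EX@8 MEM@9 WB@10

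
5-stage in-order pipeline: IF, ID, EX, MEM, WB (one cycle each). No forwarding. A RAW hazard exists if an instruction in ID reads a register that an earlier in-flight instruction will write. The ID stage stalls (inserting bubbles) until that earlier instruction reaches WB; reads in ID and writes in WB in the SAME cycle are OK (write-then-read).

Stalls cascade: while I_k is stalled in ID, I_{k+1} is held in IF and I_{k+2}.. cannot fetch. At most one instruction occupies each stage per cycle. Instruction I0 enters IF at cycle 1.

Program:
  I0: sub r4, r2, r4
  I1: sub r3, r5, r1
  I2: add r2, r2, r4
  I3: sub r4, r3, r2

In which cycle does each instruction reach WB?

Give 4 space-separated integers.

I0 sub r4 <- r2,r4: IF@1 ID@2 stall=0 (-) EX@3 MEM@4 WB@5
I1 sub r3 <- r5,r1: IF@2 ID@3 stall=0 (-) EX@4 MEM@5 WB@6
I2 add r2 <- r2,r4: IF@3 ID@4 stall=1 (RAW on I0.r4 (WB@5)) EX@6 MEM@7 WB@8
I3 sub r4 <- r3,r2: IF@4 ID@6 stall=2 (RAW on I2.r2 (WB@8)) EX@9 MEM@10 WB@11

Answer: 5 6 8 11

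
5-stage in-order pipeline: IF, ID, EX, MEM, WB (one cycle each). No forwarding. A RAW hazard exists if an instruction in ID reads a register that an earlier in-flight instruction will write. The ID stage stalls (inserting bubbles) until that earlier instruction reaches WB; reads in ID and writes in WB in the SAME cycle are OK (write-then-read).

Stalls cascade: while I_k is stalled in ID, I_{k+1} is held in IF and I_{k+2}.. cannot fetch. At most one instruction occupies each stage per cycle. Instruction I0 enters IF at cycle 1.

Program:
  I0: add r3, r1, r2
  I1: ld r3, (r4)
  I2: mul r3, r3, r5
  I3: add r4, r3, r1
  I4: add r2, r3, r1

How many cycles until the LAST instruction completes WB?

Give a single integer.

I0 add r3 <- r1,r2: IF@1 ID@2 stall=0 (-) EX@3 MEM@4 WB@5
I1 ld r3 <- r4: IF@2 ID@3 stall=0 (-) EX@4 MEM@5 WB@6
I2 mul r3 <- r3,r5: IF@3 ID@4 stall=2 (RAW on I1.r3 (WB@6)) EX@7 MEM@8 WB@9
I3 add r4 <- r3,r1: IF@4 ID@7 stall=2 (RAW on I2.r3 (WB@9)) EX@10 MEM@11 WB@12
I4 add r2 <- r3,r1: IF@7 ID@10 stall=0 (-) EX@11 MEM@12 WB@13

Answer: 13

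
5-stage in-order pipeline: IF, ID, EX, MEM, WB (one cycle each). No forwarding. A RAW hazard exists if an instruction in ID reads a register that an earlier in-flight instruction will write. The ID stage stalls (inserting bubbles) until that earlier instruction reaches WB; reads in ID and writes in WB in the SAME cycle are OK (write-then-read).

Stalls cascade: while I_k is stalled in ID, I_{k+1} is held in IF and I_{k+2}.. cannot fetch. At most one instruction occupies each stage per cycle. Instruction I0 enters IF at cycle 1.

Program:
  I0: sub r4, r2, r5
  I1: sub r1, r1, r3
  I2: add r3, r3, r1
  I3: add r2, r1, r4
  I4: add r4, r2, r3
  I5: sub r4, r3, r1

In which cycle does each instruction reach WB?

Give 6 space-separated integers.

Answer: 5 6 9 10 13 14

Derivation:
I0 sub r4 <- r2,r5: IF@1 ID@2 stall=0 (-) EX@3 MEM@4 WB@5
I1 sub r1 <- r1,r3: IF@2 ID@3 stall=0 (-) EX@4 MEM@5 WB@6
I2 add r3 <- r3,r1: IF@3 ID@4 stall=2 (RAW on I1.r1 (WB@6)) EX@7 MEM@8 WB@9
I3 add r2 <- r1,r4: IF@4 ID@7 stall=0 (-) EX@8 MEM@9 WB@10
I4 add r4 <- r2,r3: IF@7 ID@8 stall=2 (RAW on I3.r2 (WB@10)) EX@11 MEM@12 WB@13
I5 sub r4 <- r3,r1: IF@8 ID@11 stall=0 (-) EX@12 MEM@13 WB@14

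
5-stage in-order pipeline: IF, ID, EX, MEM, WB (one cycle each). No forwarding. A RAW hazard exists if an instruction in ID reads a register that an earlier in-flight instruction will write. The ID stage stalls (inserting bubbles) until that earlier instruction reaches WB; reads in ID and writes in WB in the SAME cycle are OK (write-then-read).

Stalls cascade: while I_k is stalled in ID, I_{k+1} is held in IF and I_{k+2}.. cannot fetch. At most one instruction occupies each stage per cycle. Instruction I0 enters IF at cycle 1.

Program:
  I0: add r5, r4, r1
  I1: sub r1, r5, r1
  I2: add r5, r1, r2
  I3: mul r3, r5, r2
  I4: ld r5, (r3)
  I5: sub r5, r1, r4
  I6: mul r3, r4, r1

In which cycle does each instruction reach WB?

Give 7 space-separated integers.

I0 add r5 <- r4,r1: IF@1 ID@2 stall=0 (-) EX@3 MEM@4 WB@5
I1 sub r1 <- r5,r1: IF@2 ID@3 stall=2 (RAW on I0.r5 (WB@5)) EX@6 MEM@7 WB@8
I2 add r5 <- r1,r2: IF@3 ID@6 stall=2 (RAW on I1.r1 (WB@8)) EX@9 MEM@10 WB@11
I3 mul r3 <- r5,r2: IF@6 ID@9 stall=2 (RAW on I2.r5 (WB@11)) EX@12 MEM@13 WB@14
I4 ld r5 <- r3: IF@9 ID@12 stall=2 (RAW on I3.r3 (WB@14)) EX@15 MEM@16 WB@17
I5 sub r5 <- r1,r4: IF@12 ID@15 stall=0 (-) EX@16 MEM@17 WB@18
I6 mul r3 <- r4,r1: IF@15 ID@16 stall=0 (-) EX@17 MEM@18 WB@19

Answer: 5 8 11 14 17 18 19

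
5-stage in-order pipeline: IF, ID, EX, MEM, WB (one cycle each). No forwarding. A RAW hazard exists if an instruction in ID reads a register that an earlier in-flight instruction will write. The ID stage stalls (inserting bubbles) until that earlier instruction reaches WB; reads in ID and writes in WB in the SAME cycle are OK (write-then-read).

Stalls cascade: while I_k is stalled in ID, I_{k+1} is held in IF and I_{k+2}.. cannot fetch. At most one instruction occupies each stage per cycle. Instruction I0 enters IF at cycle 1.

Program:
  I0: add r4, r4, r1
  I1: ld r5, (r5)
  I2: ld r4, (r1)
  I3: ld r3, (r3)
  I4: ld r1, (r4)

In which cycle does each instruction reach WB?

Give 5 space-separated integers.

Answer: 5 6 7 8 10

Derivation:
I0 add r4 <- r4,r1: IF@1 ID@2 stall=0 (-) EX@3 MEM@4 WB@5
I1 ld r5 <- r5: IF@2 ID@3 stall=0 (-) EX@4 MEM@5 WB@6
I2 ld r4 <- r1: IF@3 ID@4 stall=0 (-) EX@5 MEM@6 WB@7
I3 ld r3 <- r3: IF@4 ID@5 stall=0 (-) EX@6 MEM@7 WB@8
I4 ld r1 <- r4: IF@5 ID@6 stall=1 (RAW on I2.r4 (WB@7)) EX@8 MEM@9 WB@10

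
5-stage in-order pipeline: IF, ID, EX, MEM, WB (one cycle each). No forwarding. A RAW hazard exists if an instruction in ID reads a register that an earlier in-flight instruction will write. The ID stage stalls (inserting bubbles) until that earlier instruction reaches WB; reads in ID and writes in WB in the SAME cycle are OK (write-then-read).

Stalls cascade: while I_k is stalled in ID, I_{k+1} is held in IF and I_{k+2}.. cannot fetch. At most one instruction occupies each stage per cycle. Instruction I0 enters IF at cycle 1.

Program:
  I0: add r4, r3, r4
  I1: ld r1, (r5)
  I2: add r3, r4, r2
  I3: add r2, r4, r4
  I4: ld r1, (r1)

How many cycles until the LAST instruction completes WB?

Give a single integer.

Answer: 10

Derivation:
I0 add r4 <- r3,r4: IF@1 ID@2 stall=0 (-) EX@3 MEM@4 WB@5
I1 ld r1 <- r5: IF@2 ID@3 stall=0 (-) EX@4 MEM@5 WB@6
I2 add r3 <- r4,r2: IF@3 ID@4 stall=1 (RAW on I0.r4 (WB@5)) EX@6 MEM@7 WB@8
I3 add r2 <- r4,r4: IF@4 ID@6 stall=0 (-) EX@7 MEM@8 WB@9
I4 ld r1 <- r1: IF@6 ID@7 stall=0 (-) EX@8 MEM@9 WB@10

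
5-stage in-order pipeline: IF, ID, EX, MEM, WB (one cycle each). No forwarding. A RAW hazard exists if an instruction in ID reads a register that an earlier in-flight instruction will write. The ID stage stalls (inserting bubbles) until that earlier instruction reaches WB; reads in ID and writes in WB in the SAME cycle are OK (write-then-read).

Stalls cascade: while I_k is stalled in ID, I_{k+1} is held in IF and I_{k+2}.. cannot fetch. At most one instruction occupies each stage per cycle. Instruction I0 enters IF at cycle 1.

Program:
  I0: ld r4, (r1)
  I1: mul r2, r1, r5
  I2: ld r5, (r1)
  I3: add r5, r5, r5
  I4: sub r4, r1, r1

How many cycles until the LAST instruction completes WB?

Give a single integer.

Answer: 11

Derivation:
I0 ld r4 <- r1: IF@1 ID@2 stall=0 (-) EX@3 MEM@4 WB@5
I1 mul r2 <- r1,r5: IF@2 ID@3 stall=0 (-) EX@4 MEM@5 WB@6
I2 ld r5 <- r1: IF@3 ID@4 stall=0 (-) EX@5 MEM@6 WB@7
I3 add r5 <- r5,r5: IF@4 ID@5 stall=2 (RAW on I2.r5 (WB@7)) EX@8 MEM@9 WB@10
I4 sub r4 <- r1,r1: IF@5 ID@8 stall=0 (-) EX@9 MEM@10 WB@11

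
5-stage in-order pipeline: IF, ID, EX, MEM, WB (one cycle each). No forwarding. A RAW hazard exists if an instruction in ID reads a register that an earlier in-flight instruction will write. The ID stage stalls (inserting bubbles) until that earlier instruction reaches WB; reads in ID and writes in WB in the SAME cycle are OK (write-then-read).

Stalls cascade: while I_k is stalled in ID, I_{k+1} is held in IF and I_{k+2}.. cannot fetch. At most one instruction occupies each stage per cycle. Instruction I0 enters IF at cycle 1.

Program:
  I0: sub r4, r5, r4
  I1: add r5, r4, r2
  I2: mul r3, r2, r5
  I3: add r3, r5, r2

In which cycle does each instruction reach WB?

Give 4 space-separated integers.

I0 sub r4 <- r5,r4: IF@1 ID@2 stall=0 (-) EX@3 MEM@4 WB@5
I1 add r5 <- r4,r2: IF@2 ID@3 stall=2 (RAW on I0.r4 (WB@5)) EX@6 MEM@7 WB@8
I2 mul r3 <- r2,r5: IF@3 ID@6 stall=2 (RAW on I1.r5 (WB@8)) EX@9 MEM@10 WB@11
I3 add r3 <- r5,r2: IF@6 ID@9 stall=0 (-) EX@10 MEM@11 WB@12

Answer: 5 8 11 12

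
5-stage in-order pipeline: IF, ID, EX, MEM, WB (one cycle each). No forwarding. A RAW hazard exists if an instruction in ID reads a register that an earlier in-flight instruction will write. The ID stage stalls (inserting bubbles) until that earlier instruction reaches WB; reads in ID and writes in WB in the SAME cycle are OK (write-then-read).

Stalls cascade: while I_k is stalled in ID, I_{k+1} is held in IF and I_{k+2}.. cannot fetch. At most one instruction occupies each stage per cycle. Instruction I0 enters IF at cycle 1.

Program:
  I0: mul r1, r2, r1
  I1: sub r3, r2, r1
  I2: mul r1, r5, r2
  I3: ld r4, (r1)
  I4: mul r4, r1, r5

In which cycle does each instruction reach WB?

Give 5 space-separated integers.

Answer: 5 8 9 12 13

Derivation:
I0 mul r1 <- r2,r1: IF@1 ID@2 stall=0 (-) EX@3 MEM@4 WB@5
I1 sub r3 <- r2,r1: IF@2 ID@3 stall=2 (RAW on I0.r1 (WB@5)) EX@6 MEM@7 WB@8
I2 mul r1 <- r5,r2: IF@3 ID@6 stall=0 (-) EX@7 MEM@8 WB@9
I3 ld r4 <- r1: IF@6 ID@7 stall=2 (RAW on I2.r1 (WB@9)) EX@10 MEM@11 WB@12
I4 mul r4 <- r1,r5: IF@7 ID@10 stall=0 (-) EX@11 MEM@12 WB@13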